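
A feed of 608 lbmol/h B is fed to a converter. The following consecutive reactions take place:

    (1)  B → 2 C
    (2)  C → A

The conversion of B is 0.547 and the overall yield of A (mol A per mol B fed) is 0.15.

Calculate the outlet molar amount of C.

574 lbmol/h

Conversion of B: B consumed = 1ξ₁ = 0.547 × 608 → ξ₁ = 332.6 lbmol/h.
Yield of A: 1ξ₂ / 608 = 0.15 → ξ₂ = 91.2 lbmol/h.
Outlet amounts (n = n₀ + Σ ν·ξ):
  B: 608 − 1(332.6) = 275.4
  C: 0 + 2(332.6) − 1(91.2) = 574
  A: 0 + 1(91.2) = 91.2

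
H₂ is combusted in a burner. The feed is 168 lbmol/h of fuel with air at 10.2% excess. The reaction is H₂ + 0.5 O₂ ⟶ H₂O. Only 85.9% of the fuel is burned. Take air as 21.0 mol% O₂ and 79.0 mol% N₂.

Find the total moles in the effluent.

Stoichiometric O₂ = 0.5 × 168 = 84 lbmol/h; O₂ fed = 84 × 1.102 = 92.57 lbmol/h.
N₂ fed = 92.57 × 79/21 = 348.2 lbmol/h.
Fuel reacted = 0.859 × 168 → ξ = 144.3 lbmol/h.
Outlet (n = n₀ + ν ξ):
  H₂: 168 − 1(144.3) = 23.69
  O₂: 92.57 − 0.5(144.3) = 20.41
  N₂: 348.2 (inert)
  H₂O: 0 + 1(144.3) = 144.3
Total out = 23.69 + 20.41 + 348.2 + 144.3 = 536.6 lbmol/h.

537 lbmol/h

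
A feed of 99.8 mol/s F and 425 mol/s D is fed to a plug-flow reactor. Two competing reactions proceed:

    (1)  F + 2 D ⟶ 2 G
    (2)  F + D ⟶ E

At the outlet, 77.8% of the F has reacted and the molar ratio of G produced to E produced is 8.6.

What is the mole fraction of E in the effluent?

0.0328

Conversion of F: F consumed = 0.778 × 99.8 = 77.64 mol/s = 1ξ₁ + 1ξ₂.
Selectivity: 2ξ₁ / (1ξ₂) = 8.6 → ξ₁ = 4.3 ξ₂.
Substitute: (1·4.3 + 1) ξ₂ = 77.64 → ξ₂ = 14.65 mol/s, ξ₁ = 62.99 mol/s.
Outlet amounts (n = n₀ + Σ ν·ξ):
  F: 99.8 − 1(62.99) − 1(14.65) = 22.16
  D: 425 − 2(62.99) − 1(14.65) = 284.4
  G: 0 + 2(62.99) = 126
  E: 0 + 1(14.65) = 14.65
Total out = 447.2 mol/s; y_E = 14.65 / 447.2 = 0.03276.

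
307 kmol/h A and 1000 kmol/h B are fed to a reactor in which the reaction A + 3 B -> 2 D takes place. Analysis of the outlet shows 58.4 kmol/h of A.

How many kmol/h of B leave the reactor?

254 kmol/h

For A: n = n₀ − 1ξ → 58.4 = 307 − 1ξ, giving ξ = 248.6 kmol/h.
Outlet amounts (n = n₀ + ν ξ):
  A: 307 − 1(248.6) = 58.4
  B: 1000 − 3(248.6) = 254.2
  D: 0 + 2(248.6) = 497.2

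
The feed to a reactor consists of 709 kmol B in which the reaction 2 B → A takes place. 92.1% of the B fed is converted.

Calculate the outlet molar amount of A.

B reacted = 0.921 × 709 = 653 kmol; ν_B = −2, so ξ = 653/2 = 326.5 kmol.
Outlet amounts (n = n₀ + ν ξ):
  B: 709 − 2(326.5) = 56.01
  A: 0 + 1(326.5) = 326.5

326 kmol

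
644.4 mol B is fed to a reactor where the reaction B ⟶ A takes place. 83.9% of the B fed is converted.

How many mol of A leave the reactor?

541 mol

B reacted = 0.839 × 644.4 = 540.7 mol; ν_B = −1, so ξ = 540.7/1 = 540.7 mol.
Outlet amounts (n = n₀ + ν ξ):
  B: 644.4 − 1(540.7) = 103.7
  A: 0 + 1(540.7) = 540.7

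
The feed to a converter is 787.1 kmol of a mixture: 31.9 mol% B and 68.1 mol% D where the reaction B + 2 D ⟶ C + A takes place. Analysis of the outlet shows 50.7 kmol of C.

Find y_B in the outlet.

For C: n = n₀ + 1ξ → 50.7 = 0 + 1ξ, giving ξ = 50.7 kmol.
Outlet amounts (n = n₀ + ν ξ):
  B: 251.1 − 1(50.7) = 200.4
  D: 536 − 2(50.7) = 434.6
  C: 0 + 1(50.7) = 50.7
  A: 0 + 1(50.7) = 50.7
Total out = 736.4 kmol; y_B = 200.4 / 736.4 = 0.2721.

0.272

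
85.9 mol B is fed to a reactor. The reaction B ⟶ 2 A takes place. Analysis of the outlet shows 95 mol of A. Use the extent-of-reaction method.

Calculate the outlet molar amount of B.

For A: n = n₀ + 2ξ → 95 = 0 + 2ξ, giving ξ = 47.5 mol.
Outlet amounts (n = n₀ + ν ξ):
  B: 85.9 − 1(47.5) = 38.4
  A: 0 + 2(47.5) = 95

38.4 mol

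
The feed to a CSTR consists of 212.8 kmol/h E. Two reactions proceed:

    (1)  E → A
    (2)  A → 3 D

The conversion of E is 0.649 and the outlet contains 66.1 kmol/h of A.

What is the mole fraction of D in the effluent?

Conversion of E: E consumed = 1ξ₁ = 0.649 × 212.8 → ξ₁ = 138.1 kmol/h.
A balance: n_A = 0 + 1ξ₁ − 1ξ₂ = 66.1 → ξ₂ = (1·138.1 − 66.1)/1 = 72.01 kmol/h.
Outlet amounts (n = n₀ + Σ ν·ξ):
  E: 212.8 − 1(138.1) = 74.69
  A: 0 + 1(138.1) − 1(72.01) = 66.1
  D: 0 + 3(72.01) = 216
Total out = 356.8 kmol/h; y_D = 216 / 356.8 = 0.6054.

0.605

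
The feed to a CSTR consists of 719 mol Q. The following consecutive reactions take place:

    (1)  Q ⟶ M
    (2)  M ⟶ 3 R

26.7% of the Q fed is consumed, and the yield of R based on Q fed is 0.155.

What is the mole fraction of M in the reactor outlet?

Conversion of Q: Q consumed = 1ξ₁ = 0.267 × 719 → ξ₁ = 192 mol.
Yield of R: 3ξ₂ / 719 = 0.155 → ξ₂ = 37.15 mol.
Outlet amounts (n = n₀ + Σ ν·ξ):
  Q: 719 − 1(192) = 527
  M: 0 + 1(192) − 1(37.15) = 154.8
  R: 0 + 3(37.15) = 111.4
Total out = 793.3 mol; y_M = 154.8 / 793.3 = 0.1952.

0.195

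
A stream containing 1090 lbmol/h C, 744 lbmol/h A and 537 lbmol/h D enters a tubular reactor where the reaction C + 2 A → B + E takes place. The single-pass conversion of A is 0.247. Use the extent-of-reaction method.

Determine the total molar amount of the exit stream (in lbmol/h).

A reacted = 0.247 × 744 = 183.8 lbmol/h; ν_A = −2, so ξ = 183.8/2 = 91.88 lbmol/h.
Outlet amounts (n = n₀ + ν ξ):
  C: 1090 − 1(91.88) = 998.1
  A: 744 − 2(91.88) = 560.2
  B: 0 + 1(91.88) = 91.88
  E: 0 + 1(91.88) = 91.88
  D: 537 (inert)
Total out = 998.1 + 560.2 + 91.88 + 91.88 + 537 = 2279 lbmol/h.

2280 lbmol/h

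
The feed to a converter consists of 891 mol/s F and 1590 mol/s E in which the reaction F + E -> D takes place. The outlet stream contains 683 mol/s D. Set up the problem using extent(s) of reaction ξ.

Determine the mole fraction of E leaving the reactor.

For D: n = n₀ + 1ξ → 683 = 0 + 1ξ, giving ξ = 683 mol/s.
Outlet amounts (n = n₀ + ν ξ):
  F: 891 − 1(683) = 208
  E: 1590 − 1(683) = 907
  D: 0 + 1(683) = 683
Total out = 1798 mol/s; y_E = 907 / 1798 = 0.5044.

0.504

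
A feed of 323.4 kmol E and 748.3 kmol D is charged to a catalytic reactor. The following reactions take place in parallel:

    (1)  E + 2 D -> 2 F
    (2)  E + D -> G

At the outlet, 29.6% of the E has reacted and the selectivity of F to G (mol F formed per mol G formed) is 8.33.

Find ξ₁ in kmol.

ξ₁ = 77.2 kmol

Conversion of E: E consumed = 0.296 × 323.4 = 95.73 kmol = 1ξ₁ + 1ξ₂.
Selectivity: 2ξ₁ / (1ξ₂) = 8.33 → ξ₁ = 4.165 ξ₂.
Substitute: (1·4.165 + 1) ξ₂ = 95.73 → ξ₂ = 18.53 kmol, ξ₁ = 77.19 kmol.
Outlet amounts (n = n₀ + Σ ν·ξ):
  E: 323.4 − 1(77.19) − 1(18.53) = 227.7
  D: 748.3 − 2(77.19) − 1(18.53) = 575.4
  F: 0 + 2(77.19) = 154.4
  G: 0 + 1(18.53) = 18.53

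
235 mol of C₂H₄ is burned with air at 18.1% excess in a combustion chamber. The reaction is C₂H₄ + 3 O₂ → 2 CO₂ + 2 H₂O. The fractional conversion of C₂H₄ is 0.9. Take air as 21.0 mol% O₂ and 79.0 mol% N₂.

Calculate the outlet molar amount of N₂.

Stoichiometric O₂ = 3 × 235 = 705 mol; O₂ fed = 705 × 1.181 = 832.6 mol.
N₂ fed = 832.6 × 79/21 = 3132 mol.
Fuel reacted = 0.9 × 235 → ξ = 211.5 mol.
Outlet (n = n₀ + ν ξ):
  C₂H₄: 235 − 1(211.5) = 23.5
  O₂: 832.6 − 3(211.5) = 198.1
  N₂: 3132 (inert)
  CO₂: 0 + 2(211.5) = 423
  H₂O: 0 + 2(211.5) = 423

3130 mol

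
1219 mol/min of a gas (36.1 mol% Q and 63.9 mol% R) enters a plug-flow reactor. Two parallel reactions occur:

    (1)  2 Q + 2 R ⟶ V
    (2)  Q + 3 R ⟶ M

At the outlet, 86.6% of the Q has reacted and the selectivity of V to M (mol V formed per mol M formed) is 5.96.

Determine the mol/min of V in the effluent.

Conversion of Q: Q consumed = 0.866 × 440.1 = 381.1 mol/min = 2ξ₁ + 1ξ₂.
Selectivity: 1ξ₁ / (1ξ₂) = 5.96 → ξ₁ = 5.96 ξ₂.
Substitute: (2·5.96 + 1) ξ₂ = 381.1 → ξ₂ = 29.5 mol/min, ξ₁ = 175.8 mol/min.
Outlet amounts (n = n₀ + Σ ν·ξ):
  Q: 440.1 − 2(175.8) − 1(29.5) = 58.97
  R: 778.9 − 2(175.8) − 3(29.5) = 338.9
  V: 0 + 1(175.8) = 175.8
  M: 0 + 1(29.5) = 29.5

176 mol/min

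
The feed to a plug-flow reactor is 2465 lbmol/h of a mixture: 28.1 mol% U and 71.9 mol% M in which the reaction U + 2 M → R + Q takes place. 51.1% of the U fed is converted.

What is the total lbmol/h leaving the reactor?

U reacted = 0.511 × 692.7 = 354 lbmol/h; ν_U = −1, so ξ = 354/1 = 354 lbmol/h.
Outlet amounts (n = n₀ + ν ξ):
  U: 692.7 − 1(354) = 338.7
  M: 1772 − 2(354) = 1064
  R: 0 + 1(354) = 354
  Q: 0 + 1(354) = 354
Total out = 338.7 + 1064 + 354 + 354 = 2111 lbmol/h.

2110 lbmol/h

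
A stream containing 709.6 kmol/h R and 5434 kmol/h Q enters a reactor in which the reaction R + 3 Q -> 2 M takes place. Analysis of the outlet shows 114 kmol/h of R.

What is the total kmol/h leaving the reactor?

For R: n = n₀ − 1ξ → 114 = 709.6 − 1ξ, giving ξ = 595.6 kmol/h.
Outlet amounts (n = n₀ + ν ξ):
  R: 709.6 − 1(595.6) = 114
  Q: 5434 − 3(595.6) = 3647
  M: 0 + 2(595.6) = 1191
Total out = 114 + 3647 + 1191 = 4952 kmol/h.

4950 kmol/h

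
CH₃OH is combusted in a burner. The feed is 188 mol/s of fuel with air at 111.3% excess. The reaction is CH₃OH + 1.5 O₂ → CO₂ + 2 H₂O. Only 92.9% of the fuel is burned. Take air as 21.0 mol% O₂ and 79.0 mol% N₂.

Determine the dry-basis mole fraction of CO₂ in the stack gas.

Stoichiometric O₂ = 1.5 × 188 = 282 mol/s; O₂ fed = 282 × 2.113 = 595.9 mol/s.
N₂ fed = 595.9 × 79/21 = 2242 mol/s.
Fuel reacted = 0.929 × 188 → ξ = 174.7 mol/s.
Outlet (n = n₀ + ν ξ):
  CH₃OH: 188 − 1(174.7) = 13.35
  O₂: 595.9 − 1.5(174.7) = 333.9
  N₂: 2242 (inert)
  CO₂: 0 + 1(174.7) = 174.7
  H₂O: 0 + 2(174.7) = 349.3
Dry total = 2763 mol/s; y_CO₂ (dry) = 174.7 / 2763 = 0.0632.

0.0632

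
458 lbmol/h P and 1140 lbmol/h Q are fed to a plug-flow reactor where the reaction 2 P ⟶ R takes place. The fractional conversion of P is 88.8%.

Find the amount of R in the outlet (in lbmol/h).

P reacted = 0.888 × 458 = 406.7 lbmol/h; ν_P = −2, so ξ = 406.7/2 = 203.4 lbmol/h.
Outlet amounts (n = n₀ + ν ξ):
  P: 458 − 2(203.4) = 51.3
  R: 0 + 1(203.4) = 203.4
  Q: 1140 (inert)

203 lbmol/h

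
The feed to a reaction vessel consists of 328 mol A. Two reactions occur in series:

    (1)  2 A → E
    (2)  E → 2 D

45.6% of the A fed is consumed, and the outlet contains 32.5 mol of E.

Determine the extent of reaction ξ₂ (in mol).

Conversion of A: A consumed = 2ξ₁ = 0.456 × 328 → ξ₁ = 74.78 mol.
E balance: n_E = 0 + 1ξ₁ − 1ξ₂ = 32.5 → ξ₂ = (1·74.78 − 32.5)/1 = 42.28 mol.
Outlet amounts (n = n₀ + Σ ν·ξ):
  A: 328 − 2(74.78) = 178.4
  E: 0 + 1(74.78) − 1(42.28) = 32.5
  D: 0 + 2(42.28) = 84.57

ξ₂ = 42.3 mol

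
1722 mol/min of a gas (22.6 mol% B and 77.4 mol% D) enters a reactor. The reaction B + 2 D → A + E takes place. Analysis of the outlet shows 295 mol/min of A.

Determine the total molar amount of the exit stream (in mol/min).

For A: n = n₀ + 1ξ → 295 = 0 + 1ξ, giving ξ = 295 mol/min.
Outlet amounts (n = n₀ + ν ξ):
  B: 389.2 − 1(295) = 94.17
  D: 1333 − 2(295) = 742.8
  A: 0 + 1(295) = 295
  E: 0 + 1(295) = 295
Total out = 94.17 + 742.8 + 295 + 295 = 1427 mol/min.

1430 mol/min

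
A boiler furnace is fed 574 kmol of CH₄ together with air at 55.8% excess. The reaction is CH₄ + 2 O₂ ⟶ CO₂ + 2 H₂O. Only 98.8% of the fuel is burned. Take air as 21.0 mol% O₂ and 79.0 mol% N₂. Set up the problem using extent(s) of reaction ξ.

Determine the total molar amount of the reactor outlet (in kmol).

Stoichiometric O₂ = 2 × 574 = 1148 kmol; O₂ fed = 1148 × 1.558 = 1789 kmol.
N₂ fed = 1789 × 79/21 = 6728 kmol.
Fuel reacted = 0.988 × 574 → ξ = 567.1 kmol.
Outlet (n = n₀ + ν ξ):
  CH₄: 574 − 1(567.1) = 6.888
  O₂: 1789 − 2(567.1) = 654.4
  N₂: 6728 (inert)
  CO₂: 0 + 1(567.1) = 567.1
  H₂O: 0 + 2(567.1) = 1134
Total out = 6.888 + 654.4 + 6728 + 567.1 + 1134 = 9091 kmol.

9090 kmol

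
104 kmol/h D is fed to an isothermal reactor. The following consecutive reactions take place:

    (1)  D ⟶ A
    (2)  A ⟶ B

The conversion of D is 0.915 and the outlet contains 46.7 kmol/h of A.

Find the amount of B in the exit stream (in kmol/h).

48.5 kmol/h

Conversion of D: D consumed = 1ξ₁ = 0.915 × 104 → ξ₁ = 95.16 kmol/h.
A balance: n_A = 0 + 1ξ₁ − 1ξ₂ = 46.7 → ξ₂ = (1·95.16 − 46.7)/1 = 48.46 kmol/h.
Outlet amounts (n = n₀ + Σ ν·ξ):
  D: 104 − 1(95.16) = 8.84
  A: 0 + 1(95.16) − 1(48.46) = 46.7
  B: 0 + 1(48.46) = 48.46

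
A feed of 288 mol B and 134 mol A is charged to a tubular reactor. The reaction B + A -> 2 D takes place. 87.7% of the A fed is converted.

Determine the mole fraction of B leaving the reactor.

A reacted = 0.877 × 134 = 117.5 mol; ν_A = −1, so ξ = 117.5/1 = 117.5 mol.
Outlet amounts (n = n₀ + ν ξ):
  B: 288 − 1(117.5) = 170.5
  A: 134 − 1(117.5) = 16.48
  D: 0 + 2(117.5) = 235
Total out = 422 mol; y_B = 170.5 / 422 = 0.404.

0.404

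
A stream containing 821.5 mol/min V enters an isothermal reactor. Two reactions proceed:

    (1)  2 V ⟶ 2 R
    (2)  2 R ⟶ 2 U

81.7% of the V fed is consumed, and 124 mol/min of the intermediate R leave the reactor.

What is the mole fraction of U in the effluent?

0.666

Conversion of V: V consumed = 2ξ₁ = 0.817 × 821.5 → ξ₁ = 335.6 mol/min.
R balance: n_R = 0 + 2ξ₁ − 2ξ₂ = 124 → ξ₂ = (2·335.6 − 124)/2 = 273.6 mol/min.
Outlet amounts (n = n₀ + Σ ν·ξ):
  V: 821.5 − 2(335.6) = 150.3
  R: 0 + 2(335.6) − 2(273.6) = 124
  U: 0 + 2(273.6) = 547.2
Total out = 821.5 mol/min; y_U = 547.2 / 821.5 = 0.6661.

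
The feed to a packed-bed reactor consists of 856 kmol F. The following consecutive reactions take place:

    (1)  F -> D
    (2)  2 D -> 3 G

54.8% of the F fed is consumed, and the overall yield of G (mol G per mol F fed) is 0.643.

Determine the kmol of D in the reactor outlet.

102 kmol

Conversion of F: F consumed = 1ξ₁ = 0.548 × 856 → ξ₁ = 469.1 kmol.
Yield of G: 3ξ₂ / 856 = 0.643 → ξ₂ = 183.5 kmol.
Outlet amounts (n = n₀ + Σ ν·ξ):
  F: 856 − 1(469.1) = 386.9
  D: 0 + 1(469.1) − 2(183.5) = 102.1
  G: 0 + 3(183.5) = 550.4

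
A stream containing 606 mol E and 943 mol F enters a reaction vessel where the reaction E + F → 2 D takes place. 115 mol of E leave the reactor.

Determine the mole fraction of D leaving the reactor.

For E: n = n₀ − 1ξ → 115 = 606 − 1ξ, giving ξ = 491 mol.
Outlet amounts (n = n₀ + ν ξ):
  E: 606 − 1(491) = 115
  F: 943 − 1(491) = 452
  D: 0 + 2(491) = 982
Total out = 1549 mol; y_D = 982 / 1549 = 0.634.

0.634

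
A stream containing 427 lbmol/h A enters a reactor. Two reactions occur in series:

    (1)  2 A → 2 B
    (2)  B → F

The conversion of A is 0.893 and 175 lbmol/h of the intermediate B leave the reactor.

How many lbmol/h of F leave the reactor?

206 lbmol/h

Conversion of A: A consumed = 2ξ₁ = 0.893 × 427 → ξ₁ = 190.7 lbmol/h.
B balance: n_B = 0 + 2ξ₁ − 1ξ₂ = 175 → ξ₂ = (2·190.7 − 175)/1 = 206.3 lbmol/h.
Outlet amounts (n = n₀ + Σ ν·ξ):
  A: 427 − 2(190.7) = 45.69
  B: 0 + 2(190.7) − 1(206.3) = 175
  F: 0 + 1(206.3) = 206.3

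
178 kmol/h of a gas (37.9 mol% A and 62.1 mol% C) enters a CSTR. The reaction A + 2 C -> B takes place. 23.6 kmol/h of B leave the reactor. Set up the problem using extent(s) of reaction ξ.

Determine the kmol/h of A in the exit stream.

43.9 kmol/h

For B: n = n₀ + 1ξ → 23.6 = 0 + 1ξ, giving ξ = 23.6 kmol/h.
Outlet amounts (n = n₀ + ν ξ):
  A: 67.46 − 1(23.6) = 43.86
  C: 110.5 − 2(23.6) = 63.34
  B: 0 + 1(23.6) = 23.6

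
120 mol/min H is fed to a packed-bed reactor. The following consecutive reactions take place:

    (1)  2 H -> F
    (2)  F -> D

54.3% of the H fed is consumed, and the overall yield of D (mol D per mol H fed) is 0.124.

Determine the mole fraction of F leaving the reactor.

Conversion of H: H consumed = 2ξ₁ = 0.543 × 120 → ξ₁ = 32.58 mol/min.
Yield of D: 1ξ₂ / 120 = 0.124 → ξ₂ = 14.88 mol/min.
Outlet amounts (n = n₀ + Σ ν·ξ):
  H: 120 − 2(32.58) = 54.84
  F: 0 + 1(32.58) − 1(14.88) = 17.7
  D: 0 + 1(14.88) = 14.88
Total out = 87.42 mol/min; y_F = 17.7 / 87.42 = 0.2025.

0.202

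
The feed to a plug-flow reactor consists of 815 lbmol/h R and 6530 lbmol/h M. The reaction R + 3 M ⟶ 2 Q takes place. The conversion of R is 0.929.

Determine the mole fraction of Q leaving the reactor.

R reacted = 0.929 × 815 = 757.1 lbmol/h; ν_R = −1, so ξ = 757.1/1 = 757.1 lbmol/h.
Outlet amounts (n = n₀ + ν ξ):
  R: 815 − 1(757.1) = 57.87
  M: 6530 − 3(757.1) = 4259
  Q: 0 + 2(757.1) = 1514
Total out = 5831 lbmol/h; y_Q = 1514 / 5831 = 0.2597.

0.26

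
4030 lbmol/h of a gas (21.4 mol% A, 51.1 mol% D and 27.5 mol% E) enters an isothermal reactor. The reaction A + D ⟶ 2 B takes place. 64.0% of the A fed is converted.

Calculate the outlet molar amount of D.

1510 lbmol/h

A reacted = 0.64 × 862.4 = 551.9 lbmol/h; ν_A = −1, so ξ = 551.9/1 = 551.9 lbmol/h.
Outlet amounts (n = n₀ + ν ξ):
  A: 862.4 − 1(551.9) = 310.5
  D: 2059 − 1(551.9) = 1507
  B: 0 + 2(551.9) = 1104
  E: 1108 (inert)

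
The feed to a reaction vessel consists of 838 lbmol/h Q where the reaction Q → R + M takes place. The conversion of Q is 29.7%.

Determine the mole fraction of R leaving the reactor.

Q reacted = 0.297 × 838 = 248.9 lbmol/h; ν_Q = −1, so ξ = 248.9/1 = 248.9 lbmol/h.
Outlet amounts (n = n₀ + ν ξ):
  Q: 838 − 1(248.9) = 589.1
  R: 0 + 1(248.9) = 248.9
  M: 0 + 1(248.9) = 248.9
Total out = 1087 lbmol/h; y_R = 248.9 / 1087 = 0.229.

0.229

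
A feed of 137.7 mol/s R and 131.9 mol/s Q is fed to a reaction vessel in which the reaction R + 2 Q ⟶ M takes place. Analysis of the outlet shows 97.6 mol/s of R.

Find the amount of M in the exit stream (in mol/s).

For R: n = n₀ − 1ξ → 97.6 = 137.7 − 1ξ, giving ξ = 40.1 mol/s.
Outlet amounts (n = n₀ + ν ξ):
  R: 137.7 − 1(40.1) = 97.6
  Q: 131.9 − 2(40.1) = 51.7
  M: 0 + 1(40.1) = 40.1

40.1 mol/s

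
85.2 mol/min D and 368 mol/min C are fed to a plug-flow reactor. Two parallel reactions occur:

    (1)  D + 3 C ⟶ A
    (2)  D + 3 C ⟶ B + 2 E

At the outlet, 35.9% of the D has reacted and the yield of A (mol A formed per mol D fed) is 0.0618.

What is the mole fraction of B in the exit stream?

Yield of A: 1ξ₁ / 85.2 = 0.0618 → ξ₁ = 5.265 mol/min.
Conversion of D: 1ξ₁ + 1ξ₂ = 0.359 × 85.2 = 30.59 → ξ₂ = 25.32 mol/min.
Outlet amounts (n = n₀ + Σ ν·ξ):
  D: 85.2 − 1(5.265) − 1(25.32) = 54.61
  C: 368 − 3(5.265) − 3(25.32) = 276.2
  A: 0 + 1(5.265) = 5.265
  B: 0 + 1(25.32) = 25.32
  E: 0 + 2(25.32) = 50.64
Total out = 412.1 mol/min; y_B = 25.32 / 412.1 = 0.06145.

0.0614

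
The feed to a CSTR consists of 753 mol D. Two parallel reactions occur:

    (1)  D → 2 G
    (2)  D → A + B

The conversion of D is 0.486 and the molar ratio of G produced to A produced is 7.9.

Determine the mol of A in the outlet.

73.9 mol

Conversion of D: D consumed = 0.486 × 753 = 366 mol = 1ξ₁ + 1ξ₂.
Selectivity: 2ξ₁ / (1ξ₂) = 7.9 → ξ₁ = 3.95 ξ₂.
Substitute: (1·3.95 + 1) ξ₂ = 366 → ξ₂ = 73.93 mol, ξ₁ = 292 mol.
Outlet amounts (n = n₀ + Σ ν·ξ):
  D: 753 − 1(292) − 1(73.93) = 387
  G: 0 + 2(292) = 584.1
  A: 0 + 1(73.93) = 73.93
  B: 0 + 1(73.93) = 73.93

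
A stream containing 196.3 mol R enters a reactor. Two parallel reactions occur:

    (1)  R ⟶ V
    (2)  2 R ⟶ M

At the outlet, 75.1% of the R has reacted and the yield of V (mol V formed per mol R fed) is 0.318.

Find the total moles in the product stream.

154 mol

Yield of V: 1ξ₁ / 196.3 = 0.318 → ξ₁ = 62.42 mol.
Conversion of R: 1ξ₁ + 2ξ₂ = 0.751 × 196.3 = 147.4 → ξ₂ = 42.5 mol.
Outlet amounts (n = n₀ + Σ ν·ξ):
  R: 196.3 − 1(62.42) − 2(42.5) = 48.88
  V: 0 + 1(62.42) = 62.42
  M: 0 + 1(42.5) = 42.5
Total out = 48.88 + 62.42 + 42.5 = 153.8 mol.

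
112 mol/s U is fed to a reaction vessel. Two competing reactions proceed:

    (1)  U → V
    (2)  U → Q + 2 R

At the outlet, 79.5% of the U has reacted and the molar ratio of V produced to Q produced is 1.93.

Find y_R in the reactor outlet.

0.352

Conversion of U: U consumed = 0.795 × 112 = 89.04 mol/s = 1ξ₁ + 1ξ₂.
Selectivity: 1ξ₁ / (1ξ₂) = 1.93 → ξ₁ = 1.93 ξ₂.
Substitute: (1·1.93 + 1) ξ₂ = 89.04 → ξ₂ = 30.39 mol/s, ξ₁ = 58.65 mol/s.
Outlet amounts (n = n₀ + Σ ν·ξ):
  U: 112 − 1(58.65) − 1(30.39) = 22.96
  V: 0 + 1(58.65) = 58.65
  Q: 0 + 1(30.39) = 30.39
  R: 0 + 2(30.39) = 60.78
Total out = 172.8 mol/s; y_R = 60.78 / 172.8 = 0.3518.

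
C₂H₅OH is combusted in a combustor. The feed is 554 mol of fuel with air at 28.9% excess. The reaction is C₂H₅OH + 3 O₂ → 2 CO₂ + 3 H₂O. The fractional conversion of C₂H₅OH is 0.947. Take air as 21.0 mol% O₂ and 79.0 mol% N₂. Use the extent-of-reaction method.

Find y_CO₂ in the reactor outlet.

0.093

Stoichiometric O₂ = 3 × 554 = 1662 mol; O₂ fed = 1662 × 1.289 = 2142 mol.
N₂ fed = 2142 × 79/21 = 8059 mol.
Fuel reacted = 0.947 × 554 → ξ = 524.6 mol.
Outlet (n = n₀ + ν ξ):
  C₂H₅OH: 554 − 1(524.6) = 29.36
  O₂: 2142 − 3(524.6) = 568.4
  N₂: 8059 (inert)
  CO₂: 0 + 2(524.6) = 1049
  H₂O: 0 + 3(524.6) = 1574
Total out = 11280 mol; y_CO₂ = 1049 / 11280 = 0.09302.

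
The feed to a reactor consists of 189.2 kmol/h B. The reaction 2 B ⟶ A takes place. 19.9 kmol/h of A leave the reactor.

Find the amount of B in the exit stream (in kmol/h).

For A: n = n₀ + 1ξ → 19.9 = 0 + 1ξ, giving ξ = 19.9 kmol/h.
Outlet amounts (n = n₀ + ν ξ):
  B: 189.2 − 2(19.9) = 149.4
  A: 0 + 1(19.9) = 19.9

149 kmol/h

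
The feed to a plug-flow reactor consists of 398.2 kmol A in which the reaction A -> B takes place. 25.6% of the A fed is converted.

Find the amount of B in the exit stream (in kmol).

102 kmol

A reacted = 0.256 × 398.2 = 101.9 kmol; ν_A = −1, so ξ = 101.9/1 = 101.9 kmol.
Outlet amounts (n = n₀ + ν ξ):
  A: 398.2 − 1(101.9) = 296.3
  B: 0 + 1(101.9) = 101.9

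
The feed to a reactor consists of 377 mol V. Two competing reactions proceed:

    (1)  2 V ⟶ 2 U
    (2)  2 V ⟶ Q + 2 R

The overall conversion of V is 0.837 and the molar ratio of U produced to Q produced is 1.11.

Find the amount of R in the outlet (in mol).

Conversion of V: V consumed = 0.837 × 377 = 315.5 mol = 2ξ₁ + 2ξ₂.
Selectivity: 2ξ₁ / (1ξ₂) = 1.11 → ξ₁ = 0.555 ξ₂.
Substitute: (2·0.555 + 2) ξ₂ = 315.5 → ξ₂ = 101.5 mol, ξ₁ = 56.31 mol.
Outlet amounts (n = n₀ + Σ ν·ξ):
  V: 377 − 2(56.31) − 2(101.5) = 61.45
  U: 0 + 2(56.31) = 112.6
  Q: 0 + 1(101.5) = 101.5
  R: 0 + 2(101.5) = 202.9

203 mol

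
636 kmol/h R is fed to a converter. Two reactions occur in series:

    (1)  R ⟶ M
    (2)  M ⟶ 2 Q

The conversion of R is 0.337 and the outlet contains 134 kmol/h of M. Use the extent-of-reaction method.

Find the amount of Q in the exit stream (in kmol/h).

161 kmol/h

Conversion of R: R consumed = 1ξ₁ = 0.337 × 636 → ξ₁ = 214.3 kmol/h.
M balance: n_M = 0 + 1ξ₁ − 1ξ₂ = 134 → ξ₂ = (1·214.3 − 134)/1 = 80.33 kmol/h.
Outlet amounts (n = n₀ + Σ ν·ξ):
  R: 636 − 1(214.3) = 421.7
  M: 0 + 1(214.3) − 1(80.33) = 134
  Q: 0 + 2(80.33) = 160.7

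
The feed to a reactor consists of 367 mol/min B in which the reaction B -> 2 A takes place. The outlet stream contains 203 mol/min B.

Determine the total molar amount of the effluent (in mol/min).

For B: n = n₀ − 1ξ → 203 = 367 − 1ξ, giving ξ = 164 mol/min.
Outlet amounts (n = n₀ + ν ξ):
  B: 367 − 1(164) = 203
  A: 0 + 2(164) = 328
Total out = 203 + 328 = 531 mol/min.

531 mol/min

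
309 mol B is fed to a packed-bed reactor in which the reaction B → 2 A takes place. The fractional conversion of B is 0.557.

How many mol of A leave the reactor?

B reacted = 0.557 × 309 = 172.1 mol; ν_B = −1, so ξ = 172.1/1 = 172.1 mol.
Outlet amounts (n = n₀ + ν ξ):
  B: 309 − 1(172.1) = 136.9
  A: 0 + 2(172.1) = 344.2

344 mol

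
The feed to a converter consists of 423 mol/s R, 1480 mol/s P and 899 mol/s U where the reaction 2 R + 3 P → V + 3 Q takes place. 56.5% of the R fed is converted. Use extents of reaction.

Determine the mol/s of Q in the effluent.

358 mol/s

R reacted = 0.565 × 423 = 239 mol/s; ν_R = −2, so ξ = 239/2 = 119.5 mol/s.
Outlet amounts (n = n₀ + ν ξ):
  R: 423 − 2(119.5) = 184
  P: 1480 − 3(119.5) = 1122
  V: 0 + 1(119.5) = 119.5
  Q: 0 + 3(119.5) = 358.5
  U: 899 (inert)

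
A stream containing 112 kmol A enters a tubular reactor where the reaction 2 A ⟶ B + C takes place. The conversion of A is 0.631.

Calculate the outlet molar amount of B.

35.3 kmol

A reacted = 0.631 × 112 = 70.67 kmol; ν_A = −2, so ξ = 70.67/2 = 35.34 kmol.
Outlet amounts (n = n₀ + ν ξ):
  A: 112 − 2(35.34) = 41.33
  B: 0 + 1(35.34) = 35.34
  C: 0 + 1(35.34) = 35.34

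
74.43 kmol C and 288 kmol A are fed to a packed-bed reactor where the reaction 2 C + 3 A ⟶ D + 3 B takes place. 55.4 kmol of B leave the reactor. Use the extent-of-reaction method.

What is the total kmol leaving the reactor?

344 kmol

For B: n = n₀ + 3ξ → 55.4 = 0 + 3ξ, giving ξ = 18.47 kmol.
Outlet amounts (n = n₀ + ν ξ):
  C: 74.43 − 2(18.47) = 37.5
  A: 288 − 3(18.47) = 232.6
  D: 0 + 1(18.47) = 18.47
  B: 0 + 3(18.47) = 55.4
Total out = 37.5 + 232.6 + 18.47 + 55.4 = 344 kmol.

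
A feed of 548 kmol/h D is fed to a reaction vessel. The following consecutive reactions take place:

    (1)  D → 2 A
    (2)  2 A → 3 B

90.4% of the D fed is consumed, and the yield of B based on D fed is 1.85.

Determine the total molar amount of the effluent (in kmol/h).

1380 kmol/h

Conversion of D: D consumed = 1ξ₁ = 0.904 × 548 → ξ₁ = 495.4 kmol/h.
Yield of B: 3ξ₂ / 548 = 1.85 → ξ₂ = 337.9 kmol/h.
Outlet amounts (n = n₀ + Σ ν·ξ):
  D: 548 − 1(495.4) = 52.61
  A: 0 + 2(495.4) − 2(337.9) = 314.9
  B: 0 + 3(337.9) = 1014
Total out = 52.61 + 314.9 + 1014 = 1381 kmol/h.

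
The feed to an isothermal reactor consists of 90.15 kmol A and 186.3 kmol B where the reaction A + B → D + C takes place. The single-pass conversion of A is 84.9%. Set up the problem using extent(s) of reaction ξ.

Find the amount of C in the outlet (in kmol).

76.5 kmol

A reacted = 0.849 × 90.15 = 76.54 kmol; ν_A = −1, so ξ = 76.54/1 = 76.54 kmol.
Outlet amounts (n = n₀ + ν ξ):
  A: 90.15 − 1(76.54) = 13.61
  B: 186.3 − 1(76.54) = 109.8
  D: 0 + 1(76.54) = 76.54
  C: 0 + 1(76.54) = 76.54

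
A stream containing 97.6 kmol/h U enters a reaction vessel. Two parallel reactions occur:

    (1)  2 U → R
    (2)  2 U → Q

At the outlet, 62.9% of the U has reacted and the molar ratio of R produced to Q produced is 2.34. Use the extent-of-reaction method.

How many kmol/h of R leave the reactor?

21.5 kmol/h

Conversion of U: U consumed = 0.629 × 97.6 = 61.39 kmol/h = 2ξ₁ + 2ξ₂.
Selectivity: 1ξ₁ / (1ξ₂) = 2.34 → ξ₁ = 2.34 ξ₂.
Substitute: (2·2.34 + 2) ξ₂ = 61.39 → ξ₂ = 9.19 kmol/h, ξ₁ = 21.51 kmol/h.
Outlet amounts (n = n₀ + Σ ν·ξ):
  U: 97.6 − 2(21.51) − 2(9.19) = 36.21
  R: 0 + 1(21.51) = 21.51
  Q: 0 + 1(9.19) = 9.19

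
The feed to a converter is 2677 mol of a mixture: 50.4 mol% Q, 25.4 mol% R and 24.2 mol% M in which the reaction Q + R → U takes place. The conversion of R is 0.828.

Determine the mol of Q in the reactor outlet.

R reacted = 0.828 × 680 = 563 mol; ν_R = −1, so ξ = 563/1 = 563 mol.
Outlet amounts (n = n₀ + ν ξ):
  Q: 1349 − 1(563) = 786.2
  R: 680 − 1(563) = 117
  U: 0 + 1(563) = 563
  M: 647.8 (inert)

786 mol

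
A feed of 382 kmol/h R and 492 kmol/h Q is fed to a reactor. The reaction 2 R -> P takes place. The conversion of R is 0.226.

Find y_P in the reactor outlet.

0.052

R reacted = 0.226 × 382 = 86.33 kmol/h; ν_R = −2, so ξ = 86.33/2 = 43.17 kmol/h.
Outlet amounts (n = n₀ + ν ξ):
  R: 382 − 2(43.17) = 295.7
  P: 0 + 1(43.17) = 43.17
  Q: 492 (inert)
Total out = 830.8 kmol/h; y_P = 43.17 / 830.8 = 0.05196.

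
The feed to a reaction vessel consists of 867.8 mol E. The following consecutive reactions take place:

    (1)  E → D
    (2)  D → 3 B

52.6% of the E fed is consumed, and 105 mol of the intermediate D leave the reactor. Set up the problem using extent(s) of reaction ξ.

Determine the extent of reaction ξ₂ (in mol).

ξ₂ = 351 mol

Conversion of E: E consumed = 1ξ₁ = 0.526 × 867.8 → ξ₁ = 456.5 mol.
D balance: n_D = 0 + 1ξ₁ − 1ξ₂ = 105 → ξ₂ = (1·456.5 − 105)/1 = 351.5 mol.
Outlet amounts (n = n₀ + Σ ν·ξ):
  E: 867.8 − 1(456.5) = 411.3
  D: 0 + 1(456.5) − 1(351.5) = 105
  B: 0 + 3(351.5) = 1054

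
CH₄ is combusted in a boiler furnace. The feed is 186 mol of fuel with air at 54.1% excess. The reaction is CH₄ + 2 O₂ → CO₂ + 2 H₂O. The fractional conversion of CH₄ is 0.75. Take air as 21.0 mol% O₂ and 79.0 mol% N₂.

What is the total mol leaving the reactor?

Stoichiometric O₂ = 2 × 186 = 372 mol; O₂ fed = 372 × 1.541 = 573.3 mol.
N₂ fed = 573.3 × 79/21 = 2157 mol.
Fuel reacted = 0.75 × 186 → ξ = 139.5 mol.
Outlet (n = n₀ + ν ξ):
  CH₄: 186 − 1(139.5) = 46.5
  O₂: 573.3 − 2(139.5) = 294.3
  N₂: 2157 (inert)
  CO₂: 0 + 1(139.5) = 139.5
  H₂O: 0 + 2(139.5) = 279
Total out = 46.5 + 294.3 + 2157 + 139.5 + 279 = 2916 mol.

2920 mol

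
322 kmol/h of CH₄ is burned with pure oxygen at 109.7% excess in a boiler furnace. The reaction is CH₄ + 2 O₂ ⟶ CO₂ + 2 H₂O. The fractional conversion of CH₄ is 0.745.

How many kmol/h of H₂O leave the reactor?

Stoichiometric O₂ = 2 × 322 = 644 kmol/h; O₂ fed = 644 × 2.097 = 1350 kmol/h.
Fuel reacted = 0.745 × 322 → ξ = 239.9 kmol/h.
Outlet (n = n₀ + ν ξ):
  CH₄: 322 − 1(239.9) = 82.11
  O₂: 1350 − 2(239.9) = 870.7
  CO₂: 0 + 1(239.9) = 239.9
  H₂O: 0 + 2(239.9) = 479.8

480 kmol/h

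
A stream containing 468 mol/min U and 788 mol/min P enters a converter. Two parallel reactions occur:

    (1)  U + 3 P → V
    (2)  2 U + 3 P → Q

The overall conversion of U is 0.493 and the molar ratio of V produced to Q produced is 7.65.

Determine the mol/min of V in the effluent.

Conversion of U: U consumed = 0.493 × 468 = 230.7 mol/min = 1ξ₁ + 2ξ₂.
Selectivity: 1ξ₁ / (1ξ₂) = 7.65 → ξ₁ = 7.65 ξ₂.
Substitute: (1·7.65 + 2) ξ₂ = 230.7 → ξ₂ = 23.91 mol/min, ξ₁ = 182.9 mol/min.
Outlet amounts (n = n₀ + Σ ν·ξ):
  U: 468 − 1(182.9) − 2(23.91) = 237.3
  P: 788 − 3(182.9) − 3(23.91) = 167.6
  V: 0 + 1(182.9) = 182.9
  Q: 0 + 1(23.91) = 23.91

183 mol/min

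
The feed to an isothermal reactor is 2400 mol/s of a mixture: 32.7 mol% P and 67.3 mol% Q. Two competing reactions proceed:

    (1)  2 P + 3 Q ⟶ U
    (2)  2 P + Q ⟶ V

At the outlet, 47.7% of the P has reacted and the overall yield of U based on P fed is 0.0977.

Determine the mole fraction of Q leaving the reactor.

0.681

Yield of U: 1ξ₁ / 784.8 = 0.0977 → ξ₁ = 76.67 mol/s.
Conversion of P: 2ξ₁ + 2ξ₂ = 0.477 × 784.8 = 374.3 → ξ₂ = 110.5 mol/s.
Outlet amounts (n = n₀ + Σ ν·ξ):
  P: 784.8 − 2(76.67) − 2(110.5) = 410.5
  Q: 1615 − 3(76.67) − 1(110.5) = 1275
  U: 0 + 1(76.67) = 76.67
  V: 0 + 1(110.5) = 110.5
Total out = 1872 mol/s; y_Q = 1275 / 1872 = 0.6808.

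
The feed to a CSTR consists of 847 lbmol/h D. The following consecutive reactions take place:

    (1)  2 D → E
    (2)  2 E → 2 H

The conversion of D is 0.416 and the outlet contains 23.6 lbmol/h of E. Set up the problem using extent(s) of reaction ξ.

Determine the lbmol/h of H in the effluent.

153 lbmol/h

Conversion of D: D consumed = 2ξ₁ = 0.416 × 847 → ξ₁ = 176.2 lbmol/h.
E balance: n_E = 0 + 1ξ₁ − 2ξ₂ = 23.6 → ξ₂ = (1·176.2 − 23.6)/2 = 76.29 lbmol/h.
Outlet amounts (n = n₀ + Σ ν·ξ):
  D: 847 − 2(176.2) = 494.6
  E: 0 + 1(176.2) − 2(76.29) = 23.6
  H: 0 + 2(76.29) = 152.6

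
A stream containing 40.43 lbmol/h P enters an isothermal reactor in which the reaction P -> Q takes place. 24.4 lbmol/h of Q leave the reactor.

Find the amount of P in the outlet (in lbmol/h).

16 lbmol/h

For Q: n = n₀ + 1ξ → 24.4 = 0 + 1ξ, giving ξ = 24.4 lbmol/h.
Outlet amounts (n = n₀ + ν ξ):
  P: 40.43 − 1(24.4) = 16.03
  Q: 0 + 1(24.4) = 24.4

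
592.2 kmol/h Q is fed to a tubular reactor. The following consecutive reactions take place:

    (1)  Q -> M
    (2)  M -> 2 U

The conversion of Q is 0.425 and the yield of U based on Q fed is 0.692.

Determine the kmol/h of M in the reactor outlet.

46.8 kmol/h

Conversion of Q: Q consumed = 1ξ₁ = 0.425 × 592.2 → ξ₁ = 251.7 kmol/h.
Yield of U: 2ξ₂ / 592.2 = 0.692 → ξ₂ = 204.9 kmol/h.
Outlet amounts (n = n₀ + Σ ν·ξ):
  Q: 592.2 − 1(251.7) = 340.5
  M: 0 + 1(251.7) − 1(204.9) = 46.78
  U: 0 + 2(204.9) = 409.8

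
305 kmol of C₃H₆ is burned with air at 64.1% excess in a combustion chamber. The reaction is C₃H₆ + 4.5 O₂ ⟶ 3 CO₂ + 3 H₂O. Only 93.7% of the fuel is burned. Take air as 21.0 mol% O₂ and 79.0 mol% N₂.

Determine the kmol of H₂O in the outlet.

857 kmol

Stoichiometric O₂ = 4.5 × 305 = 1372 kmol; O₂ fed = 1372 × 1.641 = 2252 kmol.
N₂ fed = 2252 × 79/21 = 8473 kmol.
Fuel reacted = 0.937 × 305 → ξ = 285.8 kmol.
Outlet (n = n₀ + ν ξ):
  C₃H₆: 305 − 1(285.8) = 19.21
  O₂: 2252 − 4.5(285.8) = 966.2
  N₂: 8473 (inert)
  CO₂: 0 + 3(285.8) = 857.4
  H₂O: 0 + 3(285.8) = 857.4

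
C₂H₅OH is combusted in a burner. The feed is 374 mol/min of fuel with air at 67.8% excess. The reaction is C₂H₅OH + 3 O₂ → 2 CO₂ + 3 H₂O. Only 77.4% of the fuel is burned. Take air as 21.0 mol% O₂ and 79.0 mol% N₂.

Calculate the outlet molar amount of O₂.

Stoichiometric O₂ = 3 × 374 = 1122 mol/min; O₂ fed = 1122 × 1.678 = 1883 mol/min.
N₂ fed = 1883 × 79/21 = 7083 mol/min.
Fuel reacted = 0.774 × 374 → ξ = 289.5 mol/min.
Outlet (n = n₀ + ν ξ):
  C₂H₅OH: 374 − 1(289.5) = 84.52
  O₂: 1883 − 3(289.5) = 1014
  N₂: 7083 (inert)
  CO₂: 0 + 2(289.5) = 579
  H₂O: 0 + 3(289.5) = 868.4

1010 mol/min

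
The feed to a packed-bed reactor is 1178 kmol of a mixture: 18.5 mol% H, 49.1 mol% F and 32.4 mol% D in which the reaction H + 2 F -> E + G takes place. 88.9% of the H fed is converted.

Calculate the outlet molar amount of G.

194 kmol

H reacted = 0.889 × 217.9 = 193.7 kmol; ν_H = −1, so ξ = 193.7/1 = 193.7 kmol.
Outlet amounts (n = n₀ + ν ξ):
  H: 217.9 − 1(193.7) = 24.19
  F: 578.4 − 2(193.7) = 190.9
  E: 0 + 1(193.7) = 193.7
  G: 0 + 1(193.7) = 193.7
  D: 381.7 (inert)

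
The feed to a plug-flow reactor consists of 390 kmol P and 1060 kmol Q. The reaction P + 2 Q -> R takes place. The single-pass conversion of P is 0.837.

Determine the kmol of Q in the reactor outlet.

P reacted = 0.837 × 390 = 326.4 kmol; ν_P = −1, so ξ = 326.4/1 = 326.4 kmol.
Outlet amounts (n = n₀ + ν ξ):
  P: 390 − 1(326.4) = 63.57
  Q: 1060 − 2(326.4) = 407.1
  R: 0 + 1(326.4) = 326.4

407 kmol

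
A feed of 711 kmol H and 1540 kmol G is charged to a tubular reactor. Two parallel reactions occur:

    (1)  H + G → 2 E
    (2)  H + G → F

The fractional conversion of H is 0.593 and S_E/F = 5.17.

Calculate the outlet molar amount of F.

118 kmol

Conversion of H: H consumed = 0.593 × 711 = 421.6 kmol = 1ξ₁ + 1ξ₂.
Selectivity: 2ξ₁ / (1ξ₂) = 5.17 → ξ₁ = 2.585 ξ₂.
Substitute: (1·2.585 + 1) ξ₂ = 421.6 → ξ₂ = 117.6 kmol, ξ₁ = 304 kmol.
Outlet amounts (n = n₀ + Σ ν·ξ):
  H: 711 − 1(304) − 1(117.6) = 289.4
  G: 1540 − 1(304) − 1(117.6) = 1118
  E: 0 + 2(304) = 608
  F: 0 + 1(117.6) = 117.6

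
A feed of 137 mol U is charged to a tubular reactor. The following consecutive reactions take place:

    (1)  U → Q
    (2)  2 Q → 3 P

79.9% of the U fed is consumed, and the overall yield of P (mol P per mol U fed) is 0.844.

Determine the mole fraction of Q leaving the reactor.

0.184

Conversion of U: U consumed = 1ξ₁ = 0.799 × 137 → ξ₁ = 109.5 mol.
Yield of P: 3ξ₂ / 137 = 0.844 → ξ₂ = 38.54 mol.
Outlet amounts (n = n₀ + Σ ν·ξ):
  U: 137 − 1(109.5) = 27.54
  Q: 0 + 1(109.5) − 2(38.54) = 32.38
  P: 0 + 3(38.54) = 115.6
Total out = 175.5 mol; y_Q = 32.38 / 175.5 = 0.1844.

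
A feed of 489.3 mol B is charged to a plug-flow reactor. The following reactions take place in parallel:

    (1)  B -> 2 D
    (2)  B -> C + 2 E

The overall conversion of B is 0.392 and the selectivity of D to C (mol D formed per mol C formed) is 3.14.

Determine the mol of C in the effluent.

Conversion of B: B consumed = 0.392 × 489.3 = 191.8 mol = 1ξ₁ + 1ξ₂.
Selectivity: 2ξ₁ / (1ξ₂) = 3.14 → ξ₁ = 1.57 ξ₂.
Substitute: (1·1.57 + 1) ξ₂ = 191.8 → ξ₂ = 74.63 mol, ξ₁ = 117.2 mol.
Outlet amounts (n = n₀ + Σ ν·ξ):
  B: 489.3 − 1(117.2) − 1(74.63) = 297.5
  D: 0 + 2(117.2) = 234.3
  C: 0 + 1(74.63) = 74.63
  E: 0 + 2(74.63) = 149.3

74.6 mol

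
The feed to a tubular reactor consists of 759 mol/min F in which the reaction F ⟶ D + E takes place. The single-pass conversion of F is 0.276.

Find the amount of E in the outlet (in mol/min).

F reacted = 0.276 × 759 = 209.5 mol/min; ν_F = −1, so ξ = 209.5/1 = 209.5 mol/min.
Outlet amounts (n = n₀ + ν ξ):
  F: 759 − 1(209.5) = 549.5
  D: 0 + 1(209.5) = 209.5
  E: 0 + 1(209.5) = 209.5

209 mol/min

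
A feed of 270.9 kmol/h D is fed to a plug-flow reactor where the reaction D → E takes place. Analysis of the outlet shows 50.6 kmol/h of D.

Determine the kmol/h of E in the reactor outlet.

220 kmol/h

For D: n = n₀ − 1ξ → 50.6 = 270.9 − 1ξ, giving ξ = 220.3 kmol/h.
Outlet amounts (n = n₀ + ν ξ):
  D: 270.9 − 1(220.3) = 50.6
  E: 0 + 1(220.3) = 220.3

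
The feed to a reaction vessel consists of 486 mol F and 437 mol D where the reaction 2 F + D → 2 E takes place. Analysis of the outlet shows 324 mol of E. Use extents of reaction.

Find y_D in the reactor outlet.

For E: n = n₀ + 2ξ → 324 = 0 + 2ξ, giving ξ = 162 mol.
Outlet amounts (n = n₀ + ν ξ):
  F: 486 − 2(162) = 162
  D: 437 − 1(162) = 275
  E: 0 + 2(162) = 324
Total out = 761 mol; y_D = 275 / 761 = 0.3614.

0.361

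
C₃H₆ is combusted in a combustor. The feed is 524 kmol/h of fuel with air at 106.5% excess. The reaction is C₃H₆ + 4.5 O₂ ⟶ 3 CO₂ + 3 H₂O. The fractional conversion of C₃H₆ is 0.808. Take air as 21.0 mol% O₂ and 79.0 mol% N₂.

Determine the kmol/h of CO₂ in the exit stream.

Stoichiometric O₂ = 4.5 × 524 = 2358 kmol/h; O₂ fed = 2358 × 2.065 = 4869 kmol/h.
N₂ fed = 4869 × 79/21 = 18320 kmol/h.
Fuel reacted = 0.808 × 524 → ξ = 423.4 kmol/h.
Outlet (n = n₀ + ν ξ):
  C₃H₆: 524 − 1(423.4) = 100.6
  O₂: 4869 − 4.5(423.4) = 2964
  N₂: 18320 (inert)
  CO₂: 0 + 3(423.4) = 1270
  H₂O: 0 + 3(423.4) = 1270

1270 kmol/h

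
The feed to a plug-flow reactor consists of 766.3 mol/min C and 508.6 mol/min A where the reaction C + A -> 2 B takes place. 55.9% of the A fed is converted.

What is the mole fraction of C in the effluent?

0.378

A reacted = 0.559 × 508.6 = 284.3 mol/min; ν_A = −1, so ξ = 284.3/1 = 284.3 mol/min.
Outlet amounts (n = n₀ + ν ξ):
  C: 766.3 − 1(284.3) = 482
  A: 508.6 − 1(284.3) = 224.3
  B: 0 + 2(284.3) = 568.6
Total out = 1275 mol/min; y_C = 482 / 1275 = 0.3781.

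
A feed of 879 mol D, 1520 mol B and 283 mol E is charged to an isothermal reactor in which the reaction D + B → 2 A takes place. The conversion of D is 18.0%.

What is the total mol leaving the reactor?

D reacted = 0.18 × 879 = 158.2 mol; ν_D = −1, so ξ = 158.2/1 = 158.2 mol.
Outlet amounts (n = n₀ + ν ξ):
  D: 879 − 1(158.2) = 720.8
  B: 1520 − 1(158.2) = 1362
  A: 0 + 2(158.2) = 316.4
  E: 283 (inert)
Total out = 720.8 + 1362 + 316.4 + 283 = 2682 mol.

2680 mol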